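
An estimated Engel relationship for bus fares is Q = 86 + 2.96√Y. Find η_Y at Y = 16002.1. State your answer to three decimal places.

At Y = 16002.1: Q = 460.438.
dQ/dY = 2.96/(2√Y) = 0.0116997 at this income.
η = (dQ/dY)·(Y/Q) = 0.0116997 × (16002.1/460.438) = 0.407.

0.407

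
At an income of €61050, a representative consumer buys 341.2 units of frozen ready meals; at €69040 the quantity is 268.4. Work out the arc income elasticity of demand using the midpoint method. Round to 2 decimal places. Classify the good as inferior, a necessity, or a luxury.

ΔQ = 268.4 − 341.2 = -72.8; midpoint Q̄ = (341.2 + 268.4)/2 = 304.8.
ΔI = 69040 − 61050 = 7990; midpoint Ī = (61050 + 69040)/2 = 65045.
η = (ΔQ/Q̄) ÷ (ΔI/Ī) = (-72.8/304.8) ÷ (7990/65045) = -1.94.
η < 0 ⇒ inferior good.

-1.94 (inferior good)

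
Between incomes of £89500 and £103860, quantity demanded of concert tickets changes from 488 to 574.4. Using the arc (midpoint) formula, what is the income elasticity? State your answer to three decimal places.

ΔQ = 574.4 − 488 = 86.4; midpoint Q̄ = (488 + 574.4)/2 = 531.2.
ΔI = 103860 − 89500 = 14360; midpoint Ī = (89500 + 103860)/2 = 96680.
η = (ΔQ/Q̄) ÷ (ΔI/Ī) = (86.4/531.2) ÷ (14360/96680) = 1.095.

1.095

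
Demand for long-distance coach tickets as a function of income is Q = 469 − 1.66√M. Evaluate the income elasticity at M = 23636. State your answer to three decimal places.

At M = 23636: Q = 213.792.
dQ/dM = -1.66/(2√M) = -0.00539872 at this income.
η = (dQ/dM)·(M/Q) = -0.00539872 × (23636/213.792) = -0.597.

-0.597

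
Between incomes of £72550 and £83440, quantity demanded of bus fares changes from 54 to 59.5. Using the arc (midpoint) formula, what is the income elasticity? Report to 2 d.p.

0.69

ΔQ = 59.5 − 54 = 5.5; midpoint Q̄ = (54 + 59.5)/2 = 56.75.
ΔI = 83440 − 72550 = 10890; midpoint Ī = (72550 + 83440)/2 = 77995.
η = (ΔQ/Q̄) ÷ (ΔI/Ī) = (5.5/56.75) ÷ (10890/77995) = 0.69.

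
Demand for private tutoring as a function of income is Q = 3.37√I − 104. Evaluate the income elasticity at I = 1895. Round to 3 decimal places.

At I = 1895: Q = 42.701.
dQ/dI = 3.37/(2√I) = 0.0387075 at this income.
η = (dQ/dI)·(I/Q) = 0.0387075 × (1895/42.701) = 1.718.

1.718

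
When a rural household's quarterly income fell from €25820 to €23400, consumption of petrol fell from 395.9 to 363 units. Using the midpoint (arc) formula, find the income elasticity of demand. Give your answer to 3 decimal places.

ΔQ = 363 − 395.9 = -32.9; midpoint Q̄ = (395.9 + 363)/2 = 379.45.
ΔI = 23400 − 25820 = -2420; midpoint Ī = (25820 + 23400)/2 = 24610.
η = (ΔQ/Q̄) ÷ (ΔI/Ī) = (-32.9/379.45) ÷ (-2420/24610) = 0.882.

0.882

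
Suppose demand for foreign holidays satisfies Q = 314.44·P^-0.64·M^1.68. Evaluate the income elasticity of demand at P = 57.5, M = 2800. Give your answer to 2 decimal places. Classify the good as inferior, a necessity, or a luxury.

For a multiplicative demand Q = A·P^α·M^β, the income elasticity is β everywhere.
Here β = 1.68, so η = 1.68.
Since η > 1, this is a luxury.

1.68 (luxury)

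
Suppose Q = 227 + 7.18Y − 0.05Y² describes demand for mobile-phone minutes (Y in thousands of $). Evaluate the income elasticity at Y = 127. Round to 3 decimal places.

At Y = 127: Q = 332.4100.
dQ/dY = 7.18 − 0.1Y = -5.52000.
η = (dQ/dY)·(Y/Q) = -5.52000 × (127/332.4100) = -2.109.

-2.109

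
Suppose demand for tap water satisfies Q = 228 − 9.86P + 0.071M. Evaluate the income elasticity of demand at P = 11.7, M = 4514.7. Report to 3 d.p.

0.740

At P = 11.7, M = 4514.7: Q = 433.182.
Holding P constant, ∂Q/∂M = 0.071.
η_M = (∂Q/∂M)·(M/Q) = 0.071 × (4514.7/433.182) = 0.740.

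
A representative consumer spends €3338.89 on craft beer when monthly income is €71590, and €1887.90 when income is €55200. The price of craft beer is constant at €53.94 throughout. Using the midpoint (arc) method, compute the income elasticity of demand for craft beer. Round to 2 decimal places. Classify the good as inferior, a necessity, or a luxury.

With a constant price, Q₁ = 3338.89/53.94 = 61.900 and Q₂ = 1887.90/53.94 = 35.000 (equivalently, work directly with expenditure since P cancels).
Midpoint %ΔQ = (1887.90 − 3338.89)/2613.40 = -0.55521; midpoint %ΔI = (55200 − 71590)/63395 = -0.25854.
η = -0.55521 / -0.25854 = 2.15.
η > 1 ⇒ luxury.

2.15 (luxury)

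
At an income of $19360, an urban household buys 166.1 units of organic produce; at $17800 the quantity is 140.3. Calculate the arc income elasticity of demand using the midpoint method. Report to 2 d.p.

2.01

ΔQ = 140.3 − 166.1 = -25.8; midpoint Q̄ = (166.1 + 140.3)/2 = 153.2.
ΔI = 17800 − 19360 = -1560; midpoint Ī = (19360 + 17800)/2 = 18580.
η = (ΔQ/Q̄) ÷ (ΔI/Ī) = (-25.8/153.2) ÷ (-1560/18580) = 2.01.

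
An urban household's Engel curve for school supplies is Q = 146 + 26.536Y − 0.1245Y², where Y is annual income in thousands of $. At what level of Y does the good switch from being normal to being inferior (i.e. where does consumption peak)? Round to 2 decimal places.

106.57

dQ/dY = 26.536 − 0.249Y.
The good is inferior where dQ/dY < 0. Setting dQ/dY = 0 gives Y = 26.536 / 0.249 = 106.57.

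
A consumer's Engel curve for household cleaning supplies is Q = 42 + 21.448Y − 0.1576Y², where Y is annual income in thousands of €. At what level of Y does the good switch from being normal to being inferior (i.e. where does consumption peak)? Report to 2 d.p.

68.05

dQ/dY = 21.448 − 0.3152Y.
The good is inferior where dQ/dY < 0. Setting dQ/dY = 0 gives Y = 21.448 / 0.3152 = 68.05.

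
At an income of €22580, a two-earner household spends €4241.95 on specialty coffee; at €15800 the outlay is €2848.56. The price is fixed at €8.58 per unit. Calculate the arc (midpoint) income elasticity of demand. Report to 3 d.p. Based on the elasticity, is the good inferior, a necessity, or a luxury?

1.112 (luxury)

With a constant price, Q₁ = 4241.95/8.58 = 494.400 and Q₂ = 2848.56/8.58 = 332.000 (equivalently, work directly with expenditure since P cancels).
Midpoint %ΔQ = (2848.56 − 4241.95)/3545.26 = -0.39303; midpoint %ΔI = (15800 − 22580)/19190 = -0.35331.
η = -0.39303 / -0.35331 = 1.112.
η > 1 ⇒ luxury.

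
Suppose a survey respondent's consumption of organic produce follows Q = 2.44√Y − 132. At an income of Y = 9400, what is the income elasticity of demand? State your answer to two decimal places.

At Y = 9400: Q = 104.567.
dQ/dY = 2.44/(2√Y) = 0.0125833 at this income.
η = (dQ/dY)·(Y/Q) = 0.0125833 × (9400/104.567) = 1.13.

1.13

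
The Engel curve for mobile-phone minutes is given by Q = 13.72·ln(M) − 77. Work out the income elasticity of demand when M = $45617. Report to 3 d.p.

At M = 45617: Q = 70.189.
dQ/dM = 13.72/M = 0.000300765 at this income.
η = (dQ/dM)·(M/Q) = 0.000300765 × (45617/70.189) = 0.195.

0.195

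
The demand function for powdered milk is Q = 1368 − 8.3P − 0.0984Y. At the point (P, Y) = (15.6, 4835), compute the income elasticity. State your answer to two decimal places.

At P = 15.6, Y = 4835: Q = 762.756.
Holding P constant, ∂Q/∂Y = −0.0984.
η_Y = (∂Q/∂Y)·(Y/Q) = -0.0984 × (4835/762.756) = -0.62.

-0.62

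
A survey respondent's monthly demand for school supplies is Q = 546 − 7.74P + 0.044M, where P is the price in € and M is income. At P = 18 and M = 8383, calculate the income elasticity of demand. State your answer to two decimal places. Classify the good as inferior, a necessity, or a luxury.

0.48 (necessity)

At P = 18, M = 8383: Q = 775.532.
Holding P constant, ∂Q/∂M = 0.044.
η_M = (∂Q/∂M)·(M/Q) = 0.044 × (8383/775.532) = 0.48.
Since 0 < η < 1, this is a necessity.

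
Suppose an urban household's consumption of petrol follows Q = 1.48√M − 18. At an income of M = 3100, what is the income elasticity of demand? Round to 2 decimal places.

At M = 3100: Q = 64.403.
dQ/dM = 1.48/(2√M) = 0.0132908 at this income.
η = (dQ/dM)·(M/Q) = 0.0132908 × (3100/64.403) = 0.64.

0.64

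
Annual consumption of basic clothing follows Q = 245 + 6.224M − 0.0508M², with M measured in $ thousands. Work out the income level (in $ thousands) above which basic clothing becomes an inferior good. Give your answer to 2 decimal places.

61.26

dQ/dM = 6.224 − 0.1016M.
The good is inferior where dQ/dM < 0. Setting dQ/dM = 0 gives M = 6.224 / 0.1016 = 61.26.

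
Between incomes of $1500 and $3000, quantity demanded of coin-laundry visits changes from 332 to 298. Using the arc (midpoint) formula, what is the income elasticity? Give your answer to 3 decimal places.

-0.162

ΔQ = 298 − 332 = -34; midpoint Q̄ = (332 + 298)/2 = 315.
ΔI = 3000 − 1500 = 1500; midpoint Ī = (1500 + 3000)/2 = 2250.
η = (ΔQ/Q̄) ÷ (ΔI/Ī) = (-34/315) ÷ (1500/2250) = -0.162.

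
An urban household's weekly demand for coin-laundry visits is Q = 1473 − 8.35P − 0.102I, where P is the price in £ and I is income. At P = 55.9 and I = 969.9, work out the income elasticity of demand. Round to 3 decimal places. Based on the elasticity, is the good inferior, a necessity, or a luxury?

At P = 55.9, I = 969.9: Q = 907.305.
Holding P constant, ∂Q/∂I = −0.102.
η_I = (∂Q/∂I)·(I/Q) = -0.102 × (969.9/907.305) = -0.109.
Since η < 0, this is an inferior good.

-0.109 (inferior good)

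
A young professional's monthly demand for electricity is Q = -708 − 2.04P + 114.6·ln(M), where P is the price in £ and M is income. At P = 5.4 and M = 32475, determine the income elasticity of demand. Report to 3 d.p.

At P = 5.4, M = 32475: Q = 471.475.
Holding P constant, ∂Q/∂M = 114.6/M = 0.00352887.
η_M = (∂Q/∂M)·(M/Q) = 0.00352887 × (32475/471.475) = 0.243.

0.243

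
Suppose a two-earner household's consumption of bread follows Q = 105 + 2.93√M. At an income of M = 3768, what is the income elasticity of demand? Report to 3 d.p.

At M = 3768: Q = 284.855.
dQ/dM = 2.93/(2√M) = 0.0238661 at this income.
η = (dQ/dM)·(M/Q) = 0.0238661 × (3768/284.855) = 0.316.

0.316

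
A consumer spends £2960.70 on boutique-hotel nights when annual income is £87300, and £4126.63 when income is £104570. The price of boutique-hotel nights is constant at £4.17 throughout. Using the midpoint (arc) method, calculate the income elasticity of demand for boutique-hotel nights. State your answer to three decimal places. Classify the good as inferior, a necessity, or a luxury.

1.828 (luxury)

With a constant price, Q₁ = 2960.70/4.17 = 710.000 and Q₂ = 4126.63/4.17 = 989.600 (equivalently, work directly with expenditure since P cancels).
Midpoint %ΔQ = (4126.63 − 2960.70)/3543.67 = 0.32902; midpoint %ΔI = (104570 − 87300)/95935 = 0.18002.
η = 0.32902 / 0.18002 = 1.828.
η > 1 ⇒ luxury.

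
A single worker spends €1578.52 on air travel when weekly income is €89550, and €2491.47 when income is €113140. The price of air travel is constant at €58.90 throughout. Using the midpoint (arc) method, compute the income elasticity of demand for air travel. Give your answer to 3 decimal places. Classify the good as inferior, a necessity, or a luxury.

With a constant price, Q₁ = 1578.52/58.90 = 26.800 and Q₂ = 2491.47/58.90 = 42.300 (equivalently, work directly with expenditure since P cancels).
Midpoint %ΔQ = (2491.47 − 1578.52)/2035.00 = 0.44863; midpoint %ΔI = (113140 − 89550)/101345 = 0.23277.
η = 0.44863 / 0.23277 = 1.927.
η > 1 ⇒ luxury.

1.927 (luxury)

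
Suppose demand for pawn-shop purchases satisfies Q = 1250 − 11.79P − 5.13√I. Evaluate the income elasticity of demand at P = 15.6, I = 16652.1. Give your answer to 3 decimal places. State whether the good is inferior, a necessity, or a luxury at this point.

At P = 15.6, I = 16652.1: Q = 404.085.
Holding P constant, ∂Q/∂I = -5.13/(2√I) = -0.0198771.
η_I = (∂Q/∂I)·(I/Q) = -0.0198771 × (16652.1/404.085) = -0.819.
Since η < 0, this is an inferior good.

-0.819 (inferior good)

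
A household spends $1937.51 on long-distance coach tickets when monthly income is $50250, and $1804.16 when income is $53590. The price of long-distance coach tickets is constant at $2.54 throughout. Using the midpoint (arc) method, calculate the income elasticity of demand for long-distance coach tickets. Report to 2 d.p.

-1.11

With a constant price, Q₁ = 1937.51/2.54 = 762.799 and Q₂ = 1804.16/2.54 = 710.299 (equivalently, work directly with expenditure since P cancels).
Midpoint %ΔQ = (1804.16 − 1937.51)/1870.84 = -0.07128; midpoint %ΔI = (53590 − 50250)/51920 = 0.06433.
η = -0.07128 / 0.06433 = -1.11.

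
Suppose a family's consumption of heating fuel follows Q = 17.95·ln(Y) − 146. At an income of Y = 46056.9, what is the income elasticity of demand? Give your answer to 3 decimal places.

At Y = 46056.9: Q = 46.741.
dQ/dY = 17.95/Y = 0.000389735 at this income.
η = (dQ/dY)·(Y/Q) = 0.000389735 × (46056.9/46.741) = 0.384.

0.384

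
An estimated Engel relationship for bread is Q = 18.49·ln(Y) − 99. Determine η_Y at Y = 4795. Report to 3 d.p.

0.320

At Y = 4795: Q = 57.709.
dQ/dY = 18.49/Y = 0.0038561 at this income.
η = (dQ/dY)·(Y/Q) = 0.0038561 × (4795/57.709) = 0.320.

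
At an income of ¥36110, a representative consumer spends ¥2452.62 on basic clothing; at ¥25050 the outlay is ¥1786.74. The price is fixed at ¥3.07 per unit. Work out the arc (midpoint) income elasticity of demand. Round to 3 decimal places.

With a constant price, Q₁ = 2452.62/3.07 = 798.899 and Q₂ = 1786.74/3.07 = 582.000 (equivalently, work directly with expenditure since P cancels).
Midpoint %ΔQ = (1786.74 − 2452.62)/2119.68 = -0.31414; midpoint %ΔI = (25050 − 36110)/30580 = -0.36167.
η = -0.31414 / -0.36167 = 0.869.

0.869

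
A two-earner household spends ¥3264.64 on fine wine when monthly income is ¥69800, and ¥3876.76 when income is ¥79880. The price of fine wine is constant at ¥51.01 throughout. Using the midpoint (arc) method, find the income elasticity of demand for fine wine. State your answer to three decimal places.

1.273

With a constant price, Q₁ = 3264.64/51.01 = 64.000 and Q₂ = 3876.76/51.01 = 76.000 (equivalently, work directly with expenditure since P cancels).
Midpoint %ΔQ = (3876.76 − 3264.64)/3570.70 = 0.17143; midpoint %ΔI = (79880 − 69800)/74840 = 0.13469.
η = 0.17143 / 0.13469 = 1.273.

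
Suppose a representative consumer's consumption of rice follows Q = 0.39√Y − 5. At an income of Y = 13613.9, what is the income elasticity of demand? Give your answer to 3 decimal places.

At Y = 13613.9: Q = 40.505.
dQ/dY = 0.39/(2√Y) = 0.00167126 at this income.
η = (dQ/dY)·(Y/Q) = 0.00167126 × (13613.9/40.505) = 0.562.

0.562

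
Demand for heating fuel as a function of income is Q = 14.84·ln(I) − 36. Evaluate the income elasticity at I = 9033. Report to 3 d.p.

At I = 9033: Q = 99.172.
dQ/dI = 14.84/I = 0.00164287 at this income.
η = (dQ/dI)·(I/Q) = 0.00164287 × (9033/99.172) = 0.150.

0.150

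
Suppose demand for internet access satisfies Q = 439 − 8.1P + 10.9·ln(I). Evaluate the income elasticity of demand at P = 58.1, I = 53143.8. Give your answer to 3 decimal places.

At P = 58.1, I = 53143.8: Q = 86.990.
Holding P constant, ∂Q/∂I = 10.9/I = 0.000205104.
η_I = (∂Q/∂I)·(I/Q) = 0.000205104 × (53143.8/86.990) = 0.125.

0.125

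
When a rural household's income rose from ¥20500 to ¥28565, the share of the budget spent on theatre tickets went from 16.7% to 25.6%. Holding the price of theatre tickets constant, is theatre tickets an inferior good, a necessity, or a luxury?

The budget share rises as income rises, so η > 1.

luxury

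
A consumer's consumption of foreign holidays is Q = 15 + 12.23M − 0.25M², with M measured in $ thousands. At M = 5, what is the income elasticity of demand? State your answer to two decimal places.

0.70

At M = 5: Q = 69.9000.
dQ/dM = 12.23 − 0.5M = 9.73000.
η = (dQ/dM)·(M/Q) = 9.73000 × (5/69.9000) = 0.70.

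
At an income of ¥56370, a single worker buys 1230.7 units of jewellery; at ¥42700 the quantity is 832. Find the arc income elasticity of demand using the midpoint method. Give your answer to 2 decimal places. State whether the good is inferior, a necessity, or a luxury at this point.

ΔQ = 832 − 1230.7 = -398.7; midpoint Q̄ = (1230.7 + 832)/2 = 1031.35.
ΔI = 42700 − 56370 = -13670; midpoint Ī = (56370 + 42700)/2 = 49535.
η = (ΔQ/Q̄) ÷ (ΔI/Ī) = (-398.7/1031.35) ÷ (-13670/49535) = 1.40.
η > 1 ⇒ luxury.

1.40 (luxury)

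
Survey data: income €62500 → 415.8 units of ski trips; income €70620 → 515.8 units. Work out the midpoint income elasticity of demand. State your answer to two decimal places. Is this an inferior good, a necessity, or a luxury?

1.76 (luxury)

ΔQ = 515.8 − 415.8 = 100; midpoint Q̄ = (415.8 + 515.8)/2 = 465.8.
ΔI = 70620 − 62500 = 8120; midpoint Ī = (62500 + 70620)/2 = 66560.
η = (ΔQ/Q̄) ÷ (ΔI/Ī) = (100/465.8) ÷ (8120/66560) = 1.76.
η > 1 ⇒ luxury.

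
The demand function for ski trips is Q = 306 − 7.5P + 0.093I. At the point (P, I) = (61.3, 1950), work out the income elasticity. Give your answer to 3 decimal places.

At P = 61.3, I = 1950: Q = 27.600.
Holding P constant, ∂Q/∂I = 0.093.
η_I = (∂Q/∂I)·(I/Q) = 0.093 × (1950/27.600) = 6.571.

6.571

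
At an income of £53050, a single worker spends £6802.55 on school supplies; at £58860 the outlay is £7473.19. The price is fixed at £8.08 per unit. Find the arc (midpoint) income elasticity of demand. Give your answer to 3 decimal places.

0.905

With a constant price, Q₁ = 6802.55/8.08 = 841.900 and Q₂ = 7473.19/8.08 = 924.900 (equivalently, work directly with expenditure since P cancels).
Midpoint %ΔQ = (7473.19 − 6802.55)/7137.87 = 0.09396; midpoint %ΔI = (58860 − 53050)/55955 = 0.10383.
η = 0.09396 / 0.10383 = 0.905.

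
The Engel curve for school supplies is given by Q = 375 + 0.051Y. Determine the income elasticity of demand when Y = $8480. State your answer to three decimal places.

At Y = 8480: Q = 807.480.
dQ/dY = 0.051.
η = (dQ/dY)·(Y/Q) = 0.051 × (8480/807.480) = 0.536.

0.536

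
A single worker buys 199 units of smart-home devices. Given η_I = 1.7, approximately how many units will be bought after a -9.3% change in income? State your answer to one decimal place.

167.5

%ΔQ ≈ η × %ΔI = 1.7 × (-9.3%) = -15.81%.
New Q ≈ 199 × (1 − 0.1581) = 167.5.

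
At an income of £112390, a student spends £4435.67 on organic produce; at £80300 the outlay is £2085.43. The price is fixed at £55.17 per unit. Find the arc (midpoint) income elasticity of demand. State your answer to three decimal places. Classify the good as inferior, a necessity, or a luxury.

With a constant price, Q₁ = 4435.67/55.17 = 80.400 and Q₂ = 2085.43/55.17 = 37.800 (equivalently, work directly with expenditure since P cancels).
Midpoint %ΔQ = (2085.43 − 4435.67)/3260.55 = -0.72081; midpoint %ΔI = (80300 − 112390)/96345 = -0.33307.
η = -0.72081 / -0.33307 = 2.164.
η > 1 ⇒ luxury.

2.164 (luxury)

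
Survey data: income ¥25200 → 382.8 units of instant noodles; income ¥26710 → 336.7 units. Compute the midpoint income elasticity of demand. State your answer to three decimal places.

-2.203

ΔQ = 336.7 − 382.8 = -46.1; midpoint Q̄ = (382.8 + 336.7)/2 = 359.75.
ΔI = 26710 − 25200 = 1510; midpoint Ī = (25200 + 26710)/2 = 25955.
η = (ΔQ/Q̄) ÷ (ΔI/Ī) = (-46.1/359.75) ÷ (1510/25955) = -2.203.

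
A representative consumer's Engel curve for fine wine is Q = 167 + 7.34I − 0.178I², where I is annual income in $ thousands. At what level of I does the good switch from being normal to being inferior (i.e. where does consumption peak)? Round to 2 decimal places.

dQ/dI = 7.34 − 0.356I.
The good is inferior where dQ/dI < 0. Setting dQ/dI = 0 gives I = 7.34 / 0.356 = 20.62.

20.62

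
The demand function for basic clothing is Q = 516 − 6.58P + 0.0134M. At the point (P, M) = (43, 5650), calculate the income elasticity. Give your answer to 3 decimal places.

0.245

At P = 43, M = 5650: Q = 308.770.
Holding P constant, ∂Q/∂M = 0.0134.
η_M = (∂Q/∂M)·(M/Q) = 0.0134 × (5650/308.770) = 0.245.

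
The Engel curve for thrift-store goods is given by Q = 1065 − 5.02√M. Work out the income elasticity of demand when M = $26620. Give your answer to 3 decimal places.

-1.665

At M = 26620: Q = 245.955.
dQ/dM = -5.02/(2√M) = -0.015384 at this income.
η = (dQ/dM)·(M/Q) = -0.015384 × (26620/245.955) = -1.665.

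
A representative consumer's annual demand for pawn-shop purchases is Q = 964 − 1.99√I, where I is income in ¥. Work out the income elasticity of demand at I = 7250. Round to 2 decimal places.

-0.11

At I = 7250: Q = 794.558.
dQ/dI = -1.99/(2√I) = -0.0116857 at this income.
η = (dQ/dI)·(I/Q) = -0.0116857 × (7250/794.558) = -0.11.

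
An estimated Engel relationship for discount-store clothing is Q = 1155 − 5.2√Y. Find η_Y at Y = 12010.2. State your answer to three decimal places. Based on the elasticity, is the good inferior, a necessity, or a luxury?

-0.487 (inferior good)

At Y = 12010.2: Q = 585.126.
dQ/dY = -5.2/(2√Y) = -0.0237246 at this income.
η = (dQ/dY)·(Y/Q) = -0.0237246 × (12010.2/585.126) = -0.487.
Since η < 0, the good is an inferior good.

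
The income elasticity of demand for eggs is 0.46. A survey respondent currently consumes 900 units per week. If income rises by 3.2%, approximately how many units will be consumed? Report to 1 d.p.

913.2

%ΔQ ≈ η × %ΔI = 0.46 × 3.2% = 1.472%.
New Q ≈ 900 × (1 + 0.01472) = 913.2.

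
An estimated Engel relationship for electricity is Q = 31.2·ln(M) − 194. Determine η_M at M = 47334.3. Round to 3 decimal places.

0.220

At M = 47334.3: Q = 141.868.
dQ/dM = 31.2/M = 0.000659141 at this income.
η = (dQ/dM)·(M/Q) = 0.000659141 × (47334.3/141.868) = 0.220.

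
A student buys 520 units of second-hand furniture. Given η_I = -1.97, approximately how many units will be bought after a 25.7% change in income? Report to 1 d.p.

%ΔQ ≈ η × %ΔI = -1.97 × 25.7% = -50.629%.
New Q ≈ 520 × (1 − 0.50629) = 256.7.

256.7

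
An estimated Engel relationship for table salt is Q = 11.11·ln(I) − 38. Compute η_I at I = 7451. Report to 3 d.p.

At I = 7451: Q = 61.058.
dQ/dI = 11.11/I = 0.00149108 at this income.
η = (dQ/dI)·(I/Q) = 0.00149108 × (7451/61.058) = 0.182.

0.182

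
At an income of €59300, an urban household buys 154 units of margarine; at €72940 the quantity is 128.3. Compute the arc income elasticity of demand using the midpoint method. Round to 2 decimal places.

-0.88

ΔQ = 128.3 − 154 = -25.7; midpoint Q̄ = (154 + 128.3)/2 = 141.15.
ΔI = 72940 − 59300 = 13640; midpoint Ī = (59300 + 72940)/2 = 66120.
η = (ΔQ/Q̄) ÷ (ΔI/Ī) = (-25.7/141.15) ÷ (13640/66120) = -0.88.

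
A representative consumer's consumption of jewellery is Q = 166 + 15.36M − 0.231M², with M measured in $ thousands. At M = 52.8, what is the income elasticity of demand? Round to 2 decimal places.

-1.43

At M = 52.8: Q = 333.0170.
dQ/dM = 15.36 − 0.462M = -9.03360.
η = (dQ/dM)·(M/Q) = -9.03360 × (52.8/333.0170) = -1.43.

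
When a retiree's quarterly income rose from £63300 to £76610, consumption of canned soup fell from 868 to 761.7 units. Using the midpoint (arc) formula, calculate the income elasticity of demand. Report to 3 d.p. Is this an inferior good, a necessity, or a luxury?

-0.686 (inferior good)

ΔQ = 761.7 − 868 = -106.3; midpoint Q̄ = (868 + 761.7)/2 = 814.85.
ΔI = 76610 − 63300 = 13310; midpoint Ī = (63300 + 76610)/2 = 69955.
η = (ΔQ/Q̄) ÷ (ΔI/Ī) = (-106.3/814.85) ÷ (13310/69955) = -0.686.
η < 0 ⇒ inferior good.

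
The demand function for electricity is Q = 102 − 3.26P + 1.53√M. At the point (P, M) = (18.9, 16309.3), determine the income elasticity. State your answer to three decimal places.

At P = 18.9, M = 16309.3: Q = 235.779.
Holding P constant, ∂Q/∂M = 1.53/(2√M) = 0.00599023.
η_M = (∂Q/∂M)·(M/Q) = 0.00599023 × (16309.3/235.779) = 0.414.

0.414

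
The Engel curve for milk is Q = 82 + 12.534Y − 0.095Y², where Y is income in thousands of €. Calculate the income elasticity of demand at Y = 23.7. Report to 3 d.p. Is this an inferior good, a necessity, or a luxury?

0.584 (necessity)

At Y = 23.7: Q = 325.6953.
dQ/dY = 12.534 − 0.19Y = 8.03100.
η = (dQ/dY)·(Y/Q) = 8.03100 × (23.7/325.6953) = 0.584.
0 < η < 1 ⇒ necessity.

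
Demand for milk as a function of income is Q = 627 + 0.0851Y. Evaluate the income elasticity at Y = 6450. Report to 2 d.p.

At Y = 6450: Q = 1175.895.
dQ/dY = 0.0851.
η = (dQ/dY)·(Y/Q) = 0.0851 × (6450/1175.895) = 0.47.

0.47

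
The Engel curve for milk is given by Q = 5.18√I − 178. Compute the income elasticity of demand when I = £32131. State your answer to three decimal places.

At I = 32131: Q = 750.521.
dQ/dI = 5.18/(2√I) = 0.014449 at this income.
η = (dQ/dI)·(I/Q) = 0.014449 × (32131/750.521) = 0.619.

0.619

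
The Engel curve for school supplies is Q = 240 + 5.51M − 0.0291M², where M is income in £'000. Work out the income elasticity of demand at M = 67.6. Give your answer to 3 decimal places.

At M = 67.6: Q = 479.4960.
dQ/dM = 5.51 − 0.0582M = 1.57568.
η = (dQ/dM)·(M/Q) = 1.57568 × (67.6/479.4960) = 0.222.

0.222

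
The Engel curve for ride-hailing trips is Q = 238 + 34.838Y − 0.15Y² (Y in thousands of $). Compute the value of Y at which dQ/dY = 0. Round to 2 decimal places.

116.13

dQ/dY = 34.838 − 0.3Y.
The good is inferior where dQ/dY < 0. Setting dQ/dY = 0 gives Y = 34.838 / 0.3 = 116.13.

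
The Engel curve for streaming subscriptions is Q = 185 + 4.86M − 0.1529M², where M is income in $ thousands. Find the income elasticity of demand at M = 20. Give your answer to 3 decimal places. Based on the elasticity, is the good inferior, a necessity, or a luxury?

At M = 20: Q = 221.0400.
dQ/dM = 4.86 − 0.3058M = -1.25600.
η = (dQ/dM)·(M/Q) = -1.25600 × (20/221.0400) = -0.114.
η < 0 ⇒ inferior good.

-0.114 (inferior good)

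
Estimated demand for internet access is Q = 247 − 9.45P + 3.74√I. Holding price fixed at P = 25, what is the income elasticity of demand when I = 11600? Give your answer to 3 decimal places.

At P = 25, I = 11600: Q = 413.560.
Holding P constant, ∂Q/∂I = 3.74/(2√I) = 0.0173625.
η_I = (∂Q/∂I)·(I/Q) = 0.0173625 × (11600/413.560) = 0.487.

0.487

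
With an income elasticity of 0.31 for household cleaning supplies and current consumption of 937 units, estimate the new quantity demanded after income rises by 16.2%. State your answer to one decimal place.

%ΔQ ≈ η × %ΔI = 0.31 × 16.2% = 5.022%.
New Q ≈ 937 × (1 + 0.05022) = 984.1.

984.1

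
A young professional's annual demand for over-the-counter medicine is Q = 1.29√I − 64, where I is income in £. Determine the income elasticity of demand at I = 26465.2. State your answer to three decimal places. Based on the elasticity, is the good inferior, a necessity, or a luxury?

At I = 26465.2: Q = 145.859.
dQ/dI = 1.29/(2√I) = 0.00396481 at this income.
η = (dQ/dI)·(I/Q) = 0.00396481 × (26465.2/145.859) = 0.719.
Since 0 < η < 1, the good is a necessity.

0.719 (necessity)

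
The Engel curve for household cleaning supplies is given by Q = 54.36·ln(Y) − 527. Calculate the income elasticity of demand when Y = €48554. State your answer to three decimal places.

At Y = 48554: Q = 59.568.
dQ/dY = 54.36/Y = 0.00111958 at this income.
η = (dQ/dY)·(Y/Q) = 0.00111958 × (48554/59.568) = 0.913.

0.913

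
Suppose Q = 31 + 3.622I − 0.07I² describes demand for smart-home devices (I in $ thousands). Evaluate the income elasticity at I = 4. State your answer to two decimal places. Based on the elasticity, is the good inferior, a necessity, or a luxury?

At I = 4: Q = 44.3680.
dQ/dI = 3.622 − 0.14I = 3.06200.
η = (dQ/dI)·(I/Q) = 3.06200 × (4/44.3680) = 0.28.
0 < η < 1 ⇒ necessity.

0.28 (necessity)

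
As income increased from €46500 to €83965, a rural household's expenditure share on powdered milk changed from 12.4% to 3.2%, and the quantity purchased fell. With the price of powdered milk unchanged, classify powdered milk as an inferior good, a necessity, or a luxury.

Quantity demanded falls as income rises, so η < 0.

inferior good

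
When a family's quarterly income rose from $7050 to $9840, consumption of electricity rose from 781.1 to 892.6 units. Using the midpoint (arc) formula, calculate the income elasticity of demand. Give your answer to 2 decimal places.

0.40

ΔQ = 892.6 − 781.1 = 111.5; midpoint Q̄ = (781.1 + 892.6)/2 = 836.85.
ΔI = 9840 − 7050 = 2790; midpoint Ī = (7050 + 9840)/2 = 8445.
η = (ΔQ/Q̄) ÷ (ΔI/Ī) = (111.5/836.85) ÷ (2790/8445) = 0.40.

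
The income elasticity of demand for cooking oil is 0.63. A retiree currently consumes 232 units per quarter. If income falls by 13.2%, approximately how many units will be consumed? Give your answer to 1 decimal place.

212.7

%ΔQ ≈ η × %ΔI = 0.63 × (-13.2%) = -8.316%.
New Q ≈ 232 × (1 − 0.08316) = 212.7.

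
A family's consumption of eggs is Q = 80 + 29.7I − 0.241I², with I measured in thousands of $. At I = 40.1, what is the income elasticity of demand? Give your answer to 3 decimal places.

0.471

At I = 40.1: Q = 883.4396.
dQ/dI = 29.7 − 0.482I = 10.37180.
η = (dQ/dI)·(I/Q) = 10.37180 × (40.1/883.4396) = 0.471.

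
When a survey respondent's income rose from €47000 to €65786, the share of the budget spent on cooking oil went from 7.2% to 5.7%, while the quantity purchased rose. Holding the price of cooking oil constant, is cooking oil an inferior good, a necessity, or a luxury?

necessity

Quantity rises but the budget share falls as income rises, so 0 < η < 1.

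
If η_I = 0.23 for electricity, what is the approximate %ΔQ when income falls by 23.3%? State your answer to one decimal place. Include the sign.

-5.4%

%ΔQ ≈ η × %ΔI = 0.23 × (-23.3%) = -5.4%.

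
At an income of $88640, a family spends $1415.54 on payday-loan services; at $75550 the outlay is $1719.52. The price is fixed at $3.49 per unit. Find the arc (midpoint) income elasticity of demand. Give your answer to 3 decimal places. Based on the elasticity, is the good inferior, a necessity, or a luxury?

With a constant price, Q₁ = 1415.54/3.49 = 405.599 and Q₂ = 1719.52/3.49 = 492.699 (equivalently, work directly with expenditure since P cancels).
Midpoint %ΔQ = (1719.52 − 1415.54)/1567.53 = 0.19392; midpoint %ΔI = (75550 − 88640)/82095 = -0.15945.
η = 0.19392 / -0.15945 = -1.216.
η < 0 ⇒ inferior good.

-1.216 (inferior good)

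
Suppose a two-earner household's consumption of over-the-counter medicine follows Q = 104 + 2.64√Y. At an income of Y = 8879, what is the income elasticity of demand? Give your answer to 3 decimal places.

At Y = 8879: Q = 352.763.
dQ/dY = 2.64/(2√Y) = 0.0140085 at this income.
η = (dQ/dY)·(Y/Q) = 0.0140085 × (8879/352.763) = 0.353.

0.353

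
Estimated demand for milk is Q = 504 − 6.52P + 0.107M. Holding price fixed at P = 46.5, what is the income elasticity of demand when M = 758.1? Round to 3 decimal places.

0.288

At P = 46.5, M = 758.1: Q = 281.937.
Holding P constant, ∂Q/∂M = 0.107.
η_M = (∂Q/∂M)·(M/Q) = 0.107 × (758.1/281.937) = 0.288.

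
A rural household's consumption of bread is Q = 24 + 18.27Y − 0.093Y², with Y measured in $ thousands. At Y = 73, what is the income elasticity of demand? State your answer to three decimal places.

At Y = 73: Q = 862.1130.
dQ/dY = 18.27 − 0.186Y = 4.69200.
η = (dQ/dY)·(Y/Q) = 4.69200 × (73/862.1130) = 0.397.

0.397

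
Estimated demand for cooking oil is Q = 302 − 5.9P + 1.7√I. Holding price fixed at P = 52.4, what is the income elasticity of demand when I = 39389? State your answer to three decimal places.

At P = 52.4, I = 39389: Q = 330.233.
Holding P constant, ∂Q/∂I = 1.7/(2√I) = 0.00428284.
η_I = (∂Q/∂I)·(I/Q) = 0.00428284 × (39389/330.233) = 0.511.

0.511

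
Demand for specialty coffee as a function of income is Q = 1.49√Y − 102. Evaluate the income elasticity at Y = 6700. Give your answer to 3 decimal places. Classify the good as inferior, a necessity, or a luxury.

At Y = 6700: Q = 19.962.
dQ/dY = 1.49/(2√Y) = 0.00910162 at this income.
η = (dQ/dY)·(Y/Q) = 0.00910162 × (6700/19.962) = 3.055.
Since η > 1, the good is a luxury.

3.055 (luxury)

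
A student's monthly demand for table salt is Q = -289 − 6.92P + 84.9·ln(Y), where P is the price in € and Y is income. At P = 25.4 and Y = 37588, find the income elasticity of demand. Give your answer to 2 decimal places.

0.20

At P = 25.4, Y = 37588: Q = 429.606.
Holding P constant, ∂Q/∂Y = 84.9/Y = 0.0022587.
η_Y = (∂Q/∂Y)·(Y/Q) = 0.0022587 × (37588/429.606) = 0.20.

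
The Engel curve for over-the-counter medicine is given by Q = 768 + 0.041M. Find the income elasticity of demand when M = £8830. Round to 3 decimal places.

At M = 8830: Q = 1130.030.
dQ/dM = 0.041.
η = (dQ/dM)·(M/Q) = 0.041 × (8830/1130.030) = 0.320.

0.320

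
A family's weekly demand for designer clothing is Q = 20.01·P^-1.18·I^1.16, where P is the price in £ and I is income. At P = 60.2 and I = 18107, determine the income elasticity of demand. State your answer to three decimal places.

1.160

For a multiplicative demand Q = A·P^α·I^β, the income elasticity is β everywhere.
Here β = 1.16, so η = 1.160.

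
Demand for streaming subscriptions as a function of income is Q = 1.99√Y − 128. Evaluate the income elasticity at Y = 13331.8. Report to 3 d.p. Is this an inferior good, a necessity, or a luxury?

At Y = 13331.8: Q = 101.772.
dQ/dY = 1.99/(2√Y) = 0.00861745 at this income.
η = (dQ/dY)·(Y/Q) = 0.00861745 × (13331.8/101.772) = 1.129.
Since η > 1, the good is a luxury.

1.129 (luxury)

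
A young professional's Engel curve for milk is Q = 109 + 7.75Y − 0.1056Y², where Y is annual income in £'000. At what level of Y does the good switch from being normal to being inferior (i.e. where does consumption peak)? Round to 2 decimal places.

dQ/dY = 7.75 − 0.2112Y.
The good is inferior where dQ/dY < 0. Setting dQ/dY = 0 gives Y = 7.75 / 0.2112 = 36.70.

36.70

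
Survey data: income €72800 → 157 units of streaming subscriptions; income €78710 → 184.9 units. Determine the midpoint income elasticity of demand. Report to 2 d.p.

ΔQ = 184.9 − 157 = 27.9; midpoint Q̄ = (157 + 184.9)/2 = 170.95.
ΔI = 78710 − 72800 = 5910; midpoint Ī = (72800 + 78710)/2 = 75755.
η = (ΔQ/Q̄) ÷ (ΔI/Ī) = (27.9/170.95) ÷ (5910/75755) = 2.09.

2.09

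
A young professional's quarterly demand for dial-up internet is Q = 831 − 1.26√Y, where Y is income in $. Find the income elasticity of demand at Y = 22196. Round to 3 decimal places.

-0.146

At Y = 22196: Q = 643.281.
dQ/dY = -1.26/(2√Y) = -0.00422866 at this income.
η = (dQ/dY)·(Y/Q) = -0.00422866 × (22196/643.281) = -0.146.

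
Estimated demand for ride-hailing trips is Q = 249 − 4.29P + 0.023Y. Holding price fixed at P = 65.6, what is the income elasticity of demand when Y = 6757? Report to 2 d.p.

At P = 65.6, Y = 6757: Q = 122.987.
Holding P constant, ∂Q/∂Y = 0.023.
η_Y = (∂Q/∂Y)·(Y/Q) = 0.023 × (6757/122.987) = 1.26.

1.26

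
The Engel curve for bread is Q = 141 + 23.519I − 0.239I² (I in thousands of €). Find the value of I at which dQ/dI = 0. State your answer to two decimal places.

dQ/dI = 23.519 − 0.478I.
The good is inferior where dQ/dI < 0. Setting dQ/dI = 0 gives I = 23.519 / 0.478 = 49.20.

49.20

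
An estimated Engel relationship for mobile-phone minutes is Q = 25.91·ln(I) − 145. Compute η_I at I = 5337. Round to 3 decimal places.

At I = 5337: Q = 77.370.
dQ/dI = 25.91/I = 0.00485479 at this income.
η = (dQ/dI)·(I/Q) = 0.00485479 × (5337/77.370) = 0.335.

0.335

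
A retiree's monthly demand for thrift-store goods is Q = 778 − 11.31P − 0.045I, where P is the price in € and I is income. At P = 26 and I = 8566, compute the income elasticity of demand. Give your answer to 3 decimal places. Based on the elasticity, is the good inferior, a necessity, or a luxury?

-3.915 (inferior good)

At P = 26, I = 8566: Q = 98.470.
Holding P constant, ∂Q/∂I = −0.045.
η_I = (∂Q/∂I)·(I/Q) = -0.045 × (8566/98.470) = -3.915.
Since η < 0, this is an inferior good.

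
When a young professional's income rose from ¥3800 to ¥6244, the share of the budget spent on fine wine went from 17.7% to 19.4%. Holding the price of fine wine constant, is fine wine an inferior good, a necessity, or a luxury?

luxury

The budget share rises as income rises, so η > 1.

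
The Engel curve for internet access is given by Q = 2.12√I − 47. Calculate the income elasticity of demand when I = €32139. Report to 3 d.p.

At I = 32139: Q = 333.060.
dQ/dI = 2.12/(2√I) = 0.00591275 at this income.
η = (dQ/dI)·(I/Q) = 0.00591275 × (32139/333.060) = 0.571.

0.571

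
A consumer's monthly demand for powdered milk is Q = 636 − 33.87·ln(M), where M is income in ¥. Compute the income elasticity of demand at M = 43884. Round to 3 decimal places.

At M = 43884: Q = 273.953.
dQ/dM = -33.87/M = -0.000771807 at this income.
η = (dQ/dM)·(M/Q) = -0.000771807 × (43884/273.953) = -0.124.

-0.124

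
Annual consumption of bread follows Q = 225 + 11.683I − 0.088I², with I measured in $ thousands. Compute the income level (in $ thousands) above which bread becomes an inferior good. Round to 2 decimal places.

66.38

dQ/dI = 11.683 − 0.176I.
The good is inferior where dQ/dI < 0. Setting dQ/dI = 0 gives I = 11.683 / 0.176 = 66.38.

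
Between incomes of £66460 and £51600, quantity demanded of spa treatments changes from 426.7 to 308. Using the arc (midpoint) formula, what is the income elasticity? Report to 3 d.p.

1.284

ΔQ = 308 − 426.7 = -118.7; midpoint Q̄ = (426.7 + 308)/2 = 367.35.
ΔI = 51600 − 66460 = -14860; midpoint Ī = (66460 + 51600)/2 = 59030.
η = (ΔQ/Q̄) ÷ (ΔI/Ī) = (-118.7/367.35) ÷ (-14860/59030) = 1.284.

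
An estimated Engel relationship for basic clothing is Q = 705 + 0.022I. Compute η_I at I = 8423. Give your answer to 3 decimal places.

At I = 8423: Q = 890.306.
dQ/dI = 0.022.
η = (dQ/dI)·(I/Q) = 0.022 × (8423/890.306) = 0.208.

0.208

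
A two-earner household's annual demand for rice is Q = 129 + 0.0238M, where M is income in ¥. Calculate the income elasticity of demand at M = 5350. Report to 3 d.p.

At M = 5350: Q = 256.330.
dQ/dM = 0.0238.
η = (dQ/dM)·(M/Q) = 0.0238 × (5350/256.330) = 0.497.

0.497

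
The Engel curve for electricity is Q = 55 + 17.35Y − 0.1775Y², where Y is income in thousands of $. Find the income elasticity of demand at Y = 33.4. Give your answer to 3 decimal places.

At Y = 33.4: Q = 436.4781.
dQ/dY = 17.35 − 0.355Y = 5.49300.
η = (dQ/dY)·(Y/Q) = 5.49300 × (33.4/436.4781) = 0.420.

0.420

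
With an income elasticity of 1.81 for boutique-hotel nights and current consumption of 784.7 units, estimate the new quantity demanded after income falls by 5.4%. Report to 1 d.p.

708.0

%ΔQ ≈ η × %ΔI = 1.81 × (-5.4%) = -9.774%.
New Q ≈ 784.7 × (1 − 0.09774) = 708.0.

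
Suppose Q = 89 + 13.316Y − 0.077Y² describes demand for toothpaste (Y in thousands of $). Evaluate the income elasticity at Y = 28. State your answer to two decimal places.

0.63

At Y = 28: Q = 401.4800.
dQ/dY = 13.316 − 0.154Y = 9.00400.
η = (dQ/dY)·(Y/Q) = 9.00400 × (28/401.4800) = 0.63.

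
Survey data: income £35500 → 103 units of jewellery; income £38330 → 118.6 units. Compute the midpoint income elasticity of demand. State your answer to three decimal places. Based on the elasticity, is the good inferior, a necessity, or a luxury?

ΔQ = 118.6 − 103 = 15.6; midpoint Q̄ = (103 + 118.6)/2 = 110.8.
ΔI = 38330 − 35500 = 2830; midpoint Ī = (35500 + 38330)/2 = 36915.
η = (ΔQ/Q̄) ÷ (ΔI/Ī) = (15.6/110.8) ÷ (2830/36915) = 1.837.
η > 1 ⇒ luxury.

1.837 (luxury)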